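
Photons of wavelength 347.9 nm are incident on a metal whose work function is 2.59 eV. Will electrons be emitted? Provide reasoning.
Yes

For photoemission, the photon energy must exceed the work function.

Photon energy: E = hc/λ = 3.5638 eV
Work function: φ = 2.59 eV

Since E_photon (3.5638 eV) > φ (2.59 eV), photoemission WILL occur.
The threshold wavelength is λ₀ = hc/φ = 478.7 nm.
Since 347.9 nm < 478.7 nm, the light has sufficient energy.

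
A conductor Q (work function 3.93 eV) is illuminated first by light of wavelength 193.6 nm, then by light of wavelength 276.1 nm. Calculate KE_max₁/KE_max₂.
4.4137

Using Einstein's equation: KE_max = hc/λ - φ

For λ₁ = 193.6 nm:
E₁ = hc/λ₁ = 6.4041 eV
KE₁ = E₁ - φ = 6.4041 - 3.93 = 2.4741 eV

For λ₂ = 276.1 nm:
E₂ = hc/λ₂ = 4.4906 eV
KE₂ = E₂ - φ = 4.4906 - 3.93 = 0.5606 eV

Ratio: KE₁/KE₂ = 2.4741/0.5606 = 4.4137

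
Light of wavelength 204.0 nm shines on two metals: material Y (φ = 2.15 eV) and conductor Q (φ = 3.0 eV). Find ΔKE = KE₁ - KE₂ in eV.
0.8500 eV

Using KE_max = hc/λ - φ for each metal:

Photon energy: E = hc/λ = 6.0777 eV

For material Y (φ₁ = 2.15 eV):
KE₁ = E - φ₁ = 6.0777 - 2.15 = 3.9277 eV

For conductor Q (φ₂ = 3.0 eV):
KE₂ = E - φ₂ = 6.0777 - 3.0 = 3.0777 eV

Difference:
ΔKE = KE₁ - KE₂ = 3.9277 - 3.0777 = 0.8500 eV

Note: The difference equals the difference in work functions: 3.0 - 2.15 = 0.85 eV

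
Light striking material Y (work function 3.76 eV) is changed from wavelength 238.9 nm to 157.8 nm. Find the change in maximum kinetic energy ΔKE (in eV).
2.6673 eV

Using Einstein's equation: KE_max = hc/λ - φ

For λ₁ = 238.9 nm:
KE₁ = hc/λ₁ - φ = 5.1898 - 3.76 = 1.4298 eV

For λ₂ = 157.8 nm:
KE₂ = hc/λ₂ - φ = 7.8570 - 3.76 = 4.0970 eV

Change in KE:
ΔKE = KE₂ - KE₁ = 4.0970 - 1.4298 = 2.6673 eV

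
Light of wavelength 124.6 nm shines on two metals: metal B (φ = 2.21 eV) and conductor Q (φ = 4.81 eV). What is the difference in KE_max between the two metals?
2.6000 eV

Using KE_max = hc/λ - φ for each metal:

Photon energy: E = hc/λ = 9.9506 eV

For metal B (φ₁ = 2.21 eV):
KE₁ = E - φ₁ = 9.9506 - 2.21 = 7.7406 eV

For conductor Q (φ₂ = 4.81 eV):
KE₂ = E - φ₂ = 9.9506 - 4.81 = 5.1406 eV

Difference:
ΔKE = KE₁ - KE₂ = 7.7406 - 5.1406 = 2.6000 eV

Note: The difference equals the difference in work functions: 4.81 - 2.21 = 2.60 eV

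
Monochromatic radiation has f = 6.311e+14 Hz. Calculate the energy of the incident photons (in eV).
2.6100 eV

Using E = hf:

E = hf = (6.626×10⁻³⁴ J·s)(6.311e+14 Hz)
E = 2.6100 eV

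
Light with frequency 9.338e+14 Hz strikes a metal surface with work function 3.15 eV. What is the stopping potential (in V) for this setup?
0.7119 V

The stopping potential V_s satisfies: eV_s = KE_max

First, find KE_max using Einstein's equation:
E_photon = hf = (6.626×10⁻³⁴ J·s)(9.338e+14 Hz) = 3.8619 eV
KE_max = E_photon - φ = 3.8619 - 3.15 = 0.7119 eV

Since eV_s = KE_max:
V_s = KE_max/e = 0.7119 V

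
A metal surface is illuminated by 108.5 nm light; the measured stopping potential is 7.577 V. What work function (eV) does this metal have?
3.85 eV

The stopping potential gives the maximum kinetic energy: KE_max = eV_s = 7.577 eV

From Einstein's photoelectric equation: KE_max = hc/λ - φ
Rearranging: φ = hc/λ - KE_max

Calculate photon energy:
E_photon = hc/λ = (6.626×10⁻³⁴ J·s)(3×10⁸ m/s) / (108.5×10⁻⁹ m) = 11.4271 eV

Therefore:
φ = 11.4271 - 7.577 = 3.85 eV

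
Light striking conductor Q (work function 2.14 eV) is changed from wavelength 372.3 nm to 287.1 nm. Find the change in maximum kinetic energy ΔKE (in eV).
0.9883 eV

Using Einstein's equation: KE_max = hc/λ - φ

For λ₁ = 372.3 nm:
KE₁ = hc/λ₁ - φ = 3.3302 - 2.14 = 1.1902 eV

For λ₂ = 287.1 nm:
KE₂ = hc/λ₂ - φ = 4.3185 - 2.14 = 2.1785 eV

Change in KE:
ΔKE = KE₂ - KE₁ = 2.1785 - 1.1902 = 0.9883 eV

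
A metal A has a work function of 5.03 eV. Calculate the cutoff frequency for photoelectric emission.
1.2162e+15 Hz

The threshold frequency is when the photon energy equals the work function:
hf₀ = φ

Solving for f₀:
f₀ = φ/h = (5.03 eV × 1.602×10⁻¹⁹ J/eV) / (6.626×10⁻³⁴ J·s)
f₀ = 1.2162e+15 Hz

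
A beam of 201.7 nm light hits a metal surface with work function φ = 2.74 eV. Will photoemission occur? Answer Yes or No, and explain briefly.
Yes

For photoemission, the photon energy must exceed the work function.

Photon energy: E = hc/λ = 6.1470 eV
Work function: φ = 2.74 eV

Since E_photon (6.1470 eV) > φ (2.74 eV), photoemission WILL occur.
The threshold wavelength is λ₀ = hc/φ = 452.5 nm.
Since 201.7 nm < 452.5 nm, the light has sufficient energy.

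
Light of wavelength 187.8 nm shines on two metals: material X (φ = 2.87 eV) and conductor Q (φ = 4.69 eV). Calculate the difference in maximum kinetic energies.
1.8200 eV

Using KE_max = hc/λ - φ for each metal:

Photon energy: E = hc/λ = 6.6019 eV

For material X (φ₁ = 2.87 eV):
KE₁ = E - φ₁ = 6.6019 - 2.87 = 3.7319 eV

For conductor Q (φ₂ = 4.69 eV):
KE₂ = E - φ₂ = 6.6019 - 4.69 = 1.9119 eV

Difference:
ΔKE = KE₁ - KE₂ = 3.7319 - 1.9119 = 1.8200 eV

Note: The difference equals the difference in work functions: 4.69 - 2.87 = 1.82 eV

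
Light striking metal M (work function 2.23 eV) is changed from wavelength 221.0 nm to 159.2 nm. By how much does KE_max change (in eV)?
2.1778 eV

Using Einstein's equation: KE_max = hc/λ - φ

For λ₁ = 221.0 nm:
KE₁ = hc/λ₁ - φ = 5.6101 - 2.23 = 3.3801 eV

For λ₂ = 159.2 nm:
KE₂ = hc/λ₂ - φ = 7.7880 - 2.23 = 5.5580 eV

Change in KE:
ΔKE = KE₂ - KE₁ = 5.5580 - 3.3801 = 2.1778 eV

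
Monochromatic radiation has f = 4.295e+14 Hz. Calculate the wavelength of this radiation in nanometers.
698.00 nm

Using the wave equation: c = fλ

Solving for wavelength:
λ = c/f = (3×10⁸ m/s) / (4.295e+14 Hz)
λ = 698.00 nm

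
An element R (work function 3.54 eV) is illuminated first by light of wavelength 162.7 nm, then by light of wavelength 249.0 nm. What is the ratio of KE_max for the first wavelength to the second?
2.8350

Using Einstein's equation: KE_max = hc/λ - φ

For λ₁ = 162.7 nm:
E₁ = hc/λ₁ = 7.6204 eV
KE₁ = E₁ - φ = 7.6204 - 3.54 = 4.0804 eV

For λ₂ = 249.0 nm:
E₂ = hc/λ₂ = 4.9793 eV
KE₂ = E₂ - φ = 4.9793 - 3.54 = 1.4393 eV

Ratio: KE₁/KE₂ = 4.0804/1.4393 = 2.8350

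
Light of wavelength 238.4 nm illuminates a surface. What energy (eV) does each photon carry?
5.2007 eV

Using E = hf = hc/λ:

E = hc/λ = (6.626×10⁻³⁴ J·s)(3×10⁸ m/s) / (238.4×10⁻⁹ m)
E = 5.2007 eV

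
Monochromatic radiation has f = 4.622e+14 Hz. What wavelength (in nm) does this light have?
648.62 nm

Using the wave equation: c = fλ

Solving for wavelength:
λ = c/f = (3×10⁸ m/s) / (4.622e+14 Hz)
λ = 648.62 nm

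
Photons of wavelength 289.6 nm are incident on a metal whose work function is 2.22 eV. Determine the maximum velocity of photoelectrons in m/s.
8.5151e+05 m/s

First, find the maximum kinetic energy:
E_photon = hc/λ = 4.2812 eV
KE_max = E_photon - φ = 4.2812 - 2.22 = 2.0612 eV

Convert to Joules: KE_max = 2.0612 × 1.602×10⁻¹⁹ J = 3.3024e-19 J

Then use KE = ½mv² to find velocity:
v = √(2·KE/m) = √(2 × 3.3024e-19 J / 9.109e-31 kg)
v = 8.5151e+05 m/s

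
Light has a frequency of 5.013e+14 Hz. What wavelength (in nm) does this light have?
598.03 nm

Using the wave equation: c = fλ

Solving for wavelength:
λ = c/f = (3×10⁸ m/s) / (5.013e+14 Hz)
λ = 598.03 nm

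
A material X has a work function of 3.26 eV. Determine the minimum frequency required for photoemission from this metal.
7.8826e+14 Hz

The threshold frequency is when the photon energy equals the work function:
hf₀ = φ

Solving for f₀:
f₀ = φ/h = (3.26 eV × 1.602×10⁻¹⁹ J/eV) / (6.626×10⁻³⁴ J·s)
f₀ = 7.8826e+14 Hz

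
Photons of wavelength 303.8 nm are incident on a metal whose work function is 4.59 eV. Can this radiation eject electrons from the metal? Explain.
No

For photoemission, the photon energy must exceed the work function.

Photon energy: E = hc/λ = 4.0811 eV
Work function: φ = 4.59 eV

Since E_photon (4.0811 eV) < φ (4.59 eV), photoemission will NOT occur.
The threshold wavelength is λ₀ = hc/φ = 270.1 nm.
Since 303.8 nm > 270.1 nm, the photons lack sufficient energy.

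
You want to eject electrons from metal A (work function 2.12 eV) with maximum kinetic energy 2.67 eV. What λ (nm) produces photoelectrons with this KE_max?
258.84 nm

From Einstein's equation: KE_max = hc/λ - φ

Rearranging for λ:
hc/λ = KE_max + φ
λ = hc/(KE_max + φ)

Required photon energy:
E_photon = KE_max + φ = 2.67 + 2.12 = 4.79 eV

Required wavelength:
λ = hc/E_photon = (6.626×10⁻³⁴)(3×10⁸) / (4.79 × 1.602×10⁻¹⁹)
λ = 258.84 nm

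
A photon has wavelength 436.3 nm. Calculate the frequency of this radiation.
6.8712e+14 Hz

Using the wave equation: c = fλ

Solving for frequency:
f = c/λ = (3×10⁸ m/s) / (436.3×10⁻⁹ m)
f = 6.8712e+14 Hz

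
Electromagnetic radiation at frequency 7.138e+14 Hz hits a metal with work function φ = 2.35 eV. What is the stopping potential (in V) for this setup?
0.6020 V

The stopping potential V_s satisfies: eV_s = KE_max

First, find KE_max using Einstein's equation:
E_photon = hf = (6.626×10⁻³⁴ J·s)(7.138e+14 Hz) = 2.9520 eV
KE_max = E_photon - φ = 2.9520 - 2.35 = 0.6020 eV

Since eV_s = KE_max:
V_s = KE_max/e = 0.6020 V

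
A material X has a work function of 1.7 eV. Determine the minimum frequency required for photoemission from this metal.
4.1106e+14 Hz

The threshold frequency is when the photon energy equals the work function:
hf₀ = φ

Solving for f₀:
f₀ = φ/h = (1.7 eV × 1.602×10⁻¹⁹ J/eV) / (6.626×10⁻³⁴ J·s)
f₀ = 4.1106e+14 Hz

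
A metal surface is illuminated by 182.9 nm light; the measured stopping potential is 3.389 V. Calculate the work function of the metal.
3.39 eV

The stopping potential gives the maximum kinetic energy: KE_max = eV_s = 3.389 eV

From Einstein's photoelectric equation: KE_max = hc/λ - φ
Rearranging: φ = hc/λ - KE_max

Calculate photon energy:
E_photon = hc/λ = (6.626×10⁻³⁴ J·s)(3×10⁸ m/s) / (182.9×10⁻⁹ m) = 6.7788 eV

Therefore:
φ = 6.7788 - 3.389 = 3.39 eV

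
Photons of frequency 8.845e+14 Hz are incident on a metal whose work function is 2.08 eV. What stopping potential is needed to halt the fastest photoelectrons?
1.5780 V

The stopping potential V_s satisfies: eV_s = KE_max

First, find KE_max using Einstein's equation:
E_photon = hf = (6.626×10⁻³⁴ J·s)(8.845e+14 Hz) = 3.6580 eV
KE_max = E_photon - φ = 3.6580 - 2.08 = 1.5780 eV

Since eV_s = KE_max:
V_s = KE_max/e = 1.5780 V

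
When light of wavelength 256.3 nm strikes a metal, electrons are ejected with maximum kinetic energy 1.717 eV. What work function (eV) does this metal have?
3.12 eV

From Einstein's photoelectric equation: KE_max = hf - φ = hc/λ - φ

Rearranging for φ:
φ = hc/λ - KE_max

Calculate photon energy:
E_photon = hc/λ = 4.8375 eV

Therefore:
φ = 4.8375 - 1.717 = 3.12 eV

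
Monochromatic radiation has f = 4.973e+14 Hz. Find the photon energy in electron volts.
2.0567 eV

Using E = hf:

E = hf = (6.626×10⁻³⁴ J·s)(4.973e+14 Hz)
E = 2.0567 eV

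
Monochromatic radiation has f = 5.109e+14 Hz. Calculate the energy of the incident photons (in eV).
2.1129 eV

Using E = hf:

E = hf = (6.626×10⁻³⁴ J·s)(5.109e+14 Hz)
E = 2.1129 eV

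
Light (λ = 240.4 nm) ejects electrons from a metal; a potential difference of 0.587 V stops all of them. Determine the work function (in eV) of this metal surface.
4.57 eV

The stopping potential gives the maximum kinetic energy: KE_max = eV_s = 0.587 eV

From Einstein's photoelectric equation: KE_max = hc/λ - φ
Rearranging: φ = hc/λ - KE_max

Calculate photon energy:
E_photon = hc/λ = (6.626×10⁻³⁴ J·s)(3×10⁸ m/s) / (240.4×10⁻⁹ m) = 5.1574 eV

Therefore:
φ = 5.1574 - 0.587 = 4.57 eV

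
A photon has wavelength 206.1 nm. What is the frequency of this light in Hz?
1.4546e+15 Hz

Using the wave equation: c = fλ

Solving for frequency:
f = c/λ = (3×10⁸ m/s) / (206.1×10⁻⁹ m)
f = 1.4546e+15 Hz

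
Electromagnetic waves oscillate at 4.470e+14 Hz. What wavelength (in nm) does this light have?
670.68 nm

Using the wave equation: c = fλ

Solving for wavelength:
λ = c/f = (3×10⁸ m/s) / (4.470e+14 Hz)
λ = 670.68 nm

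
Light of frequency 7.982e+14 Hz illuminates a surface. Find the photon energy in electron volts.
3.3011 eV

Using E = hf:

E = hf = (6.626×10⁻³⁴ J·s)(7.982e+14 Hz)
E = 3.3011 eV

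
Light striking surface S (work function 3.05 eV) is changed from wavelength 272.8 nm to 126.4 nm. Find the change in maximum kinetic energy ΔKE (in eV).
5.2640 eV

Using Einstein's equation: KE_max = hc/λ - φ

For λ₁ = 272.8 nm:
KE₁ = hc/λ₁ - φ = 4.5449 - 3.05 = 1.4949 eV

For λ₂ = 126.4 nm:
KE₂ = hc/λ₂ - φ = 9.8089 - 3.05 = 6.7589 eV

Change in KE:
ΔKE = KE₂ - KE₁ = 6.7589 - 1.4949 = 5.2640 eV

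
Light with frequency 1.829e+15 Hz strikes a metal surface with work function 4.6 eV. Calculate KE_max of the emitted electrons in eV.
2.9641 eV

Using Einstein's photoelectric equation: KE_max = hf - φ

First, calculate the photon energy:
E_photon = hf = (6.626×10⁻³⁴ J·s)(1.829e+15 Hz)
E_photon = 7.5641 eV

Then, the maximum kinetic energy:
KE_max = E_photon - φ = 7.5641 eV - 4.6 eV = 2.9641 eV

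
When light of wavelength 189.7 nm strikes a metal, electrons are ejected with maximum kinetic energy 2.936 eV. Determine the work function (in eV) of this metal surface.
3.60 eV

From Einstein's photoelectric equation: KE_max = hf - φ = hc/λ - φ

Rearranging for φ:
φ = hc/λ - KE_max

Calculate photon energy:
E_photon = hc/λ = 6.5358 eV

Therefore:
φ = 6.5358 - 2.936 = 3.60 eV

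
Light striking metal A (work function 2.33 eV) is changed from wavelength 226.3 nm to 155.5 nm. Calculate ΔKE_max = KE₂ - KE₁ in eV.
2.4945 eV

Using Einstein's equation: KE_max = hc/λ - φ

For λ₁ = 226.3 nm:
KE₁ = hc/λ₁ - φ = 5.4788 - 2.33 = 3.1488 eV

For λ₂ = 155.5 nm:
KE₂ = hc/λ₂ - φ = 7.9733 - 2.33 = 5.6433 eV

Change in KE:
ΔKE = KE₂ - KE₁ = 5.6433 - 3.1488 = 2.4945 eV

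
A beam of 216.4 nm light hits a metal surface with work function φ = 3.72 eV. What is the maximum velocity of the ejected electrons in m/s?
8.4073e+05 m/s

First, find the maximum kinetic energy:
E_photon = hc/λ = 5.7294 eV
KE_max = E_photon - φ = 5.7294 - 3.72 = 2.0094 eV

Convert to Joules: KE_max = 2.0094 × 1.602×10⁻¹⁹ J = 3.2194e-19 J

Then use KE = ½mv² to find velocity:
v = √(2·KE/m) = √(2 × 3.2194e-19 J / 9.109e-31 kg)
v = 8.4073e+05 m/s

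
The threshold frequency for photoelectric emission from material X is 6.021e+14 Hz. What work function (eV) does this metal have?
2.49 eV

At the threshold frequency, photon energy equals work function:
φ = hf₀

Calculating:
φ = (6.626×10⁻³⁴ J·s)(6.021e+14 Hz)
φ = 2.49 eV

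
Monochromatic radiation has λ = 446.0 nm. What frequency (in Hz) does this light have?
6.7218e+14 Hz

Using the wave equation: c = fλ

Solving for frequency:
f = c/λ = (3×10⁸ m/s) / (446.0×10⁻⁹ m)
f = 6.7218e+14 Hz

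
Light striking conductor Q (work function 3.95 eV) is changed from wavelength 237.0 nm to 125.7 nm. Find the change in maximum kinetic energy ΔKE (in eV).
4.6321 eV

Using Einstein's equation: KE_max = hc/λ - φ

For λ₁ = 237.0 nm:
KE₁ = hc/λ₁ - φ = 5.2314 - 3.95 = 1.2814 eV

For λ₂ = 125.7 nm:
KE₂ = hc/λ₂ - φ = 9.8635 - 3.95 = 5.9135 eV

Change in KE:
ΔKE = KE₂ - KE₁ = 5.9135 - 1.2814 = 4.6321 eV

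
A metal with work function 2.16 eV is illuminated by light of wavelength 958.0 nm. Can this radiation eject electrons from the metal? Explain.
No

For photoemission, the photon energy must exceed the work function.

Photon energy: E = hc/λ = 1.2942 eV
Work function: φ = 2.16 eV

Since E_photon (1.2942 eV) < φ (2.16 eV), photoemission will NOT occur.
The threshold wavelength is λ₀ = hc/φ = 574.0 nm.
Since 958.0 nm > 574.0 nm, the photons lack sufficient energy.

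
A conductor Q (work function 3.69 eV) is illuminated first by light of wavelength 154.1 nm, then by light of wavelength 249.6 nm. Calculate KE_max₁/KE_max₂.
3.4100

Using Einstein's equation: KE_max = hc/λ - φ

For λ₁ = 154.1 nm:
E₁ = hc/λ₁ = 8.0457 eV
KE₁ = E₁ - φ = 8.0457 - 3.69 = 4.3557 eV

For λ₂ = 249.6 nm:
E₂ = hc/λ₂ = 4.9673 eV
KE₂ = E₂ - φ = 4.9673 - 3.69 = 1.2773 eV

Ratio: KE₁/KE₂ = 4.3557/1.2773 = 3.4100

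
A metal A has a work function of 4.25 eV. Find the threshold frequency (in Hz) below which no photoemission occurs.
1.0276e+15 Hz

The threshold frequency is when the photon energy equals the work function:
hf₀ = φ

Solving for f₀:
f₀ = φ/h = (4.25 eV × 1.602×10⁻¹⁹ J/eV) / (6.626×10⁻³⁴ J·s)
f₀ = 1.0276e+15 Hz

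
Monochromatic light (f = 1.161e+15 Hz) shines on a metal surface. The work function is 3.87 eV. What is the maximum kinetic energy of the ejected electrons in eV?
0.9315 eV

Using Einstein's photoelectric equation: KE_max = hf - φ

First, calculate the photon energy:
E_photon = hf = (6.626×10⁻³⁴ J·s)(1.161e+15 Hz)
E_photon = 4.8015 eV

Then, the maximum kinetic energy:
KE_max = E_photon - φ = 4.8015 eV - 3.87 eV = 0.9315 eV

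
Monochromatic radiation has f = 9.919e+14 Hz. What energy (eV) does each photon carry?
4.1022 eV

Using E = hf:

E = hf = (6.626×10⁻³⁴ J·s)(9.919e+14 Hz)
E = 4.1022 eV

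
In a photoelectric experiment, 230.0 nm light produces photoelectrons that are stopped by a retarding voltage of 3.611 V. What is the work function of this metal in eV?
1.78 eV

The stopping potential gives the maximum kinetic energy: KE_max = eV_s = 3.611 eV

From Einstein's photoelectric equation: KE_max = hc/λ - φ
Rearranging: φ = hc/λ - KE_max

Calculate photon energy:
E_photon = hc/λ = (6.626×10⁻³⁴ J·s)(3×10⁸ m/s) / (230.0×10⁻⁹ m) = 5.3906 eV

Therefore:
φ = 5.3906 - 3.611 = 1.78 eV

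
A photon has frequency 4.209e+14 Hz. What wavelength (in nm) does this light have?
712.27 nm

Using the wave equation: c = fλ

Solving for wavelength:
λ = c/f = (3×10⁸ m/s) / (4.209e+14 Hz)
λ = 712.27 nm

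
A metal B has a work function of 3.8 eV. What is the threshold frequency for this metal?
9.1884e+14 Hz

The threshold frequency is when the photon energy equals the work function:
hf₀ = φ

Solving for f₀:
f₀ = φ/h = (3.8 eV × 1.602×10⁻¹⁹ J/eV) / (6.626×10⁻³⁴ J·s)
f₀ = 9.1884e+14 Hz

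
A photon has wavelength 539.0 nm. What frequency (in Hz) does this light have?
5.5620e+14 Hz

Using the wave equation: c = fλ

Solving for frequency:
f = c/λ = (3×10⁸ m/s) / (539.0×10⁻⁹ m)
f = 5.5620e+14 Hz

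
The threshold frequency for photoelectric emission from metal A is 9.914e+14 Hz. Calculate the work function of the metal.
4.10 eV

At the threshold frequency, photon energy equals work function:
φ = hf₀

Calculating:
φ = (6.626×10⁻³⁴ J·s)(9.914e+14 Hz)
φ = 4.10 eV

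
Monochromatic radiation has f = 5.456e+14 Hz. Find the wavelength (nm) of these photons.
549.47 nm

Using the wave equation: c = fλ

Solving for wavelength:
λ = c/f = (3×10⁸ m/s) / (5.456e+14 Hz)
λ = 549.47 nm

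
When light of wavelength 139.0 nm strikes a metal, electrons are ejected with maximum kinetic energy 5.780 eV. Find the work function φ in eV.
3.14 eV

From Einstein's photoelectric equation: KE_max = hf - φ = hc/λ - φ

Rearranging for φ:
φ = hc/λ - KE_max

Calculate photon energy:
E_photon = hc/λ = 8.9197 eV

Therefore:
φ = 8.9197 - 5.780 = 3.14 eV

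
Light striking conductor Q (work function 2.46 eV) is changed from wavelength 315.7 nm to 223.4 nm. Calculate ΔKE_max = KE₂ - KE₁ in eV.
1.6226 eV

Using Einstein's equation: KE_max = hc/λ - φ

For λ₁ = 315.7 nm:
KE₁ = hc/λ₁ - φ = 3.9273 - 2.46 = 1.4673 eV

For λ₂ = 223.4 nm:
KE₂ = hc/λ₂ - φ = 5.5499 - 2.46 = 3.0899 eV

Change in KE:
ΔKE = KE₂ - KE₁ = 3.0899 - 1.4673 = 1.6226 eV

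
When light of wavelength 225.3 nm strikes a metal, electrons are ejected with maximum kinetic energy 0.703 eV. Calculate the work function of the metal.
4.80 eV

From Einstein's photoelectric equation: KE_max = hf - φ = hc/λ - φ

Rearranging for φ:
φ = hc/λ - KE_max

Calculate photon energy:
E_photon = hc/λ = 5.5031 eV

Therefore:
φ = 5.5031 - 0.703 = 4.80 eV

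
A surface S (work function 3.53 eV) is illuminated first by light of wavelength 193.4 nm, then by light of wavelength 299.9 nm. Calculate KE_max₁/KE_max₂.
4.7680

Using Einstein's equation: KE_max = hc/λ - φ

For λ₁ = 193.4 nm:
E₁ = hc/λ₁ = 6.4108 eV
KE₁ = E₁ - φ = 6.4108 - 3.53 = 2.8808 eV

For λ₂ = 299.9 nm:
E₂ = hc/λ₂ = 4.1342 eV
KE₂ = E₂ - φ = 4.1342 - 3.53 = 0.6042 eV

Ratio: KE₁/KE₂ = 2.8808/0.6042 = 4.7680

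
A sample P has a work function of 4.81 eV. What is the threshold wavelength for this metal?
257.76 nm

The threshold wavelength is when the photon energy equals the work function:
hc/λ₀ = φ

Solving for λ₀:
λ₀ = hc/φ = (6.626×10⁻³⁴ J·s)(3×10⁸ m/s) / (4.81 eV × 1.602×10⁻¹⁹ J/eV)
λ₀ = 257.76 nm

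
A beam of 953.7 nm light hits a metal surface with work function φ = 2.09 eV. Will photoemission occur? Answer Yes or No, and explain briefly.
No

For photoemission, the photon energy must exceed the work function.

Photon energy: E = hc/λ = 1.3000 eV
Work function: φ = 2.09 eV

Since E_photon (1.3000 eV) < φ (2.09 eV), photoemission will NOT occur.
The threshold wavelength is λ₀ = hc/φ = 593.2 nm.
Since 953.7 nm > 593.2 nm, the photons lack sufficient energy.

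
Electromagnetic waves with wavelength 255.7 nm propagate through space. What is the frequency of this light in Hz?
1.1724e+15 Hz

Using the wave equation: c = fλ

Solving for frequency:
f = c/λ = (3×10⁸ m/s) / (255.7×10⁻⁹ m)
f = 1.1724e+15 Hz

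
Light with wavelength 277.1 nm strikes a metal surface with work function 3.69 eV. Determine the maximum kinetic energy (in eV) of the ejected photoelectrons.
0.7843 eV

Using Einstein's photoelectric equation: KE_max = hf - φ = hc/λ - φ

First, calculate the photon energy:
E_photon = hc/λ = (6.626×10⁻³⁴ J·s)(3×10⁸ m/s) / (277.1×10⁻⁹ m)
E_photon = 4.4743 eV

Then, the maximum kinetic energy:
KE_max = E_photon - φ = 4.4743 eV - 3.69 eV = 0.7843 eV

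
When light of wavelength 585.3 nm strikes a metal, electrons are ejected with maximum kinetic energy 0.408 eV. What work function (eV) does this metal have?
1.71 eV

From Einstein's photoelectric equation: KE_max = hf - φ = hc/λ - φ

Rearranging for φ:
φ = hc/λ - KE_max

Calculate photon energy:
E_photon = hc/λ = 2.1183 eV

Therefore:
φ = 2.1183 - 0.408 = 1.71 eV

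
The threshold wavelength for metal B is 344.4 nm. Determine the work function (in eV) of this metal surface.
3.60 eV

At the threshold wavelength, photon energy equals work function:
φ = hc/λ₀

Calculating:
φ = (6.626×10⁻³⁴ J·s)(3×10⁸ m/s) / (344.4×10⁻⁹ m)
φ = 3.60 eV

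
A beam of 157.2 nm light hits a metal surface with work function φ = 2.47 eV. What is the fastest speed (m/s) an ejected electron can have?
1.3804e+06 m/s

First, find the maximum kinetic energy:
E_photon = hc/λ = 7.8870 eV
KE_max = E_photon - φ = 7.8870 - 2.47 = 5.4170 eV

Convert to Joules: KE_max = 5.4170 × 1.602×10⁻¹⁹ J = 8.6790e-19 J

Then use KE = ½mv² to find velocity:
v = √(2·KE/m) = √(2 × 8.6790e-19 J / 9.109e-31 kg)
v = 1.3804e+06 m/s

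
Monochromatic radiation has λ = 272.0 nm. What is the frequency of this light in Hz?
1.1022e+15 Hz

Using the wave equation: c = fλ

Solving for frequency:
f = c/λ = (3×10⁸ m/s) / (272.0×10⁻⁹ m)
f = 1.1022e+15 Hz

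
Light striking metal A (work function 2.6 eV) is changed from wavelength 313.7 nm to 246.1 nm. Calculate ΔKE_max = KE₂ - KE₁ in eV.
1.0856 eV

Using Einstein's equation: KE_max = hc/λ - φ

For λ₁ = 313.7 nm:
KE₁ = hc/λ₁ - φ = 3.9523 - 2.6 = 1.3523 eV

For λ₂ = 246.1 nm:
KE₂ = hc/λ₂ - φ = 5.0380 - 2.6 = 2.4380 eV

Change in KE:
ΔKE = KE₂ - KE₁ = 2.4380 - 1.3523 = 1.0856 eV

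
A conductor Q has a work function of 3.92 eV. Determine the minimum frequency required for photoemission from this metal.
9.4785e+14 Hz

The threshold frequency is when the photon energy equals the work function:
hf₀ = φ

Solving for f₀:
f₀ = φ/h = (3.92 eV × 1.602×10⁻¹⁹ J/eV) / (6.626×10⁻³⁴ J·s)
f₀ = 9.4785e+14 Hz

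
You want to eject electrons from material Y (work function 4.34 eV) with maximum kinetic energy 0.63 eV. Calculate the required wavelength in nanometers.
249.47 nm

From Einstein's equation: KE_max = hc/λ - φ

Rearranging for λ:
hc/λ = KE_max + φ
λ = hc/(KE_max + φ)

Required photon energy:
E_photon = KE_max + φ = 0.63 + 4.34 = 4.97 eV

Required wavelength:
λ = hc/E_photon = (6.626×10⁻³⁴)(3×10⁸) / (4.97 × 1.602×10⁻¹⁹)
λ = 249.47 nm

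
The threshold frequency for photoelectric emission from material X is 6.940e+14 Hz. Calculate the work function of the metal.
2.87 eV

At the threshold frequency, photon energy equals work function:
φ = hf₀

Calculating:
φ = (6.626×10⁻³⁴ J·s)(6.940e+14 Hz)
φ = 2.87 eV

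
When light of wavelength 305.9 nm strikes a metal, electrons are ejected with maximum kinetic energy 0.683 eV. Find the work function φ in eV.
3.37 eV

From Einstein's photoelectric equation: KE_max = hf - φ = hc/λ - φ

Rearranging for φ:
φ = hc/λ - KE_max

Calculate photon energy:
E_photon = hc/λ = 4.0531 eV

Therefore:
φ = 4.0531 - 0.683 = 3.37 eV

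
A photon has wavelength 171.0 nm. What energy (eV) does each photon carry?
7.2505 eV

Using E = hf = hc/λ:

E = hc/λ = (6.626×10⁻³⁴ J·s)(3×10⁸ m/s) / (171.0×10⁻⁹ m)
E = 7.2505 eV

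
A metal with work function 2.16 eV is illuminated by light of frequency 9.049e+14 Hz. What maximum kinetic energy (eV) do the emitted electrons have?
1.5824 eV

Using Einstein's photoelectric equation: KE_max = hf - φ

First, calculate the photon energy:
E_photon = hf = (6.626×10⁻³⁴ J·s)(9.049e+14 Hz)
E_photon = 3.7424 eV

Then, the maximum kinetic energy:
KE_max = E_photon - φ = 3.7424 eV - 2.16 eV = 1.5824 eV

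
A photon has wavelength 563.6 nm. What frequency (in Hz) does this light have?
5.3192e+14 Hz

Using the wave equation: c = fλ

Solving for frequency:
f = c/λ = (3×10⁸ m/s) / (563.6×10⁻⁹ m)
f = 5.3192e+14 Hz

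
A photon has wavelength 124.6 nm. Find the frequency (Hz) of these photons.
2.4060e+15 Hz

Using the wave equation: c = fλ

Solving for frequency:
f = c/λ = (3×10⁸ m/s) / (124.6×10⁻⁹ m)
f = 2.4060e+15 Hz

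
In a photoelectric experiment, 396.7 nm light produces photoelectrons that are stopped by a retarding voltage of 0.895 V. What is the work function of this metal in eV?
2.23 eV

The stopping potential gives the maximum kinetic energy: KE_max = eV_s = 0.895 eV

From Einstein's photoelectric equation: KE_max = hc/λ - φ
Rearranging: φ = hc/λ - KE_max

Calculate photon energy:
E_photon = hc/λ = (6.626×10⁻³⁴ J·s)(3×10⁸ m/s) / (396.7×10⁻⁹ m) = 3.1254 eV

Therefore:
φ = 3.1254 - 0.895 = 2.23 eV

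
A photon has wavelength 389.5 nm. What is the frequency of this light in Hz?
7.6969e+14 Hz

Using the wave equation: c = fλ

Solving for frequency:
f = c/λ = (3×10⁸ m/s) / (389.5×10⁻⁹ m)
f = 7.6969e+14 Hz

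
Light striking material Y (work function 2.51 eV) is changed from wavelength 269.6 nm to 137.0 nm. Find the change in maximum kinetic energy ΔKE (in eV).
4.4511 eV

Using Einstein's equation: KE_max = hc/λ - φ

For λ₁ = 269.6 nm:
KE₁ = hc/λ₁ - φ = 4.5988 - 2.51 = 2.0888 eV

For λ₂ = 137.0 nm:
KE₂ = hc/λ₂ - φ = 9.0499 - 2.51 = 6.5399 eV

Change in KE:
ΔKE = KE₂ - KE₁ = 6.5399 - 2.0888 = 4.4511 eV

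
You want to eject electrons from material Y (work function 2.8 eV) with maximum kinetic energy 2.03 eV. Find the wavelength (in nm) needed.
256.70 nm

From Einstein's equation: KE_max = hc/λ - φ

Rearranging for λ:
hc/λ = KE_max + φ
λ = hc/(KE_max + φ)

Required photon energy:
E_photon = KE_max + φ = 2.03 + 2.8 = 4.83 eV

Required wavelength:
λ = hc/E_photon = (6.626×10⁻³⁴)(3×10⁸) / (4.83 × 1.602×10⁻¹⁹)
λ = 256.70 nm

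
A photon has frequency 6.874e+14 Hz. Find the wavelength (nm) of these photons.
436.13 nm

Using the wave equation: c = fλ

Solving for wavelength:
λ = c/f = (3×10⁸ m/s) / (6.874e+14 Hz)
λ = 436.13 nm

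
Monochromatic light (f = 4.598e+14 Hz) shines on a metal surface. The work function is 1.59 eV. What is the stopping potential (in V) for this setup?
0.3116 V

The stopping potential V_s satisfies: eV_s = KE_max

First, find KE_max using Einstein's equation:
E_photon = hf = (6.626×10⁻³⁴ J·s)(4.598e+14 Hz) = 1.9016 eV
KE_max = E_photon - φ = 1.9016 - 1.59 = 0.3116 eV

Since eV_s = KE_max:
V_s = KE_max/e = 0.3116 V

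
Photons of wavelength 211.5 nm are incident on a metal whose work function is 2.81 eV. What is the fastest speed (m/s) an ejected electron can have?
1.0362e+06 m/s

First, find the maximum kinetic energy:
E_photon = hc/λ = 5.8621 eV
KE_max = E_photon - φ = 5.8621 - 2.81 = 3.0521 eV

Convert to Joules: KE_max = 3.0521 × 1.602×10⁻¹⁹ J = 4.8901e-19 J

Then use KE = ½mv² to find velocity:
v = √(2·KE/m) = √(2 × 4.8901e-19 J / 9.109e-31 kg)
v = 1.0362e+06 m/s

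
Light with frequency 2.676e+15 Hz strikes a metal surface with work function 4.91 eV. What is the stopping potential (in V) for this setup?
6.1570 V

The stopping potential V_s satisfies: eV_s = KE_max

First, find KE_max using Einstein's equation:
E_photon = hf = (6.626×10⁻³⁴ J·s)(2.676e+15 Hz) = 11.0670 eV
KE_max = E_photon - φ = 11.0670 - 4.91 = 6.1570 eV

Since eV_s = KE_max:
V_s = KE_max/e = 6.1570 V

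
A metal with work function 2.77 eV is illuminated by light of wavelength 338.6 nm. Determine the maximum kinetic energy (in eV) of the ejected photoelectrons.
0.8917 eV

Using Einstein's photoelectric equation: KE_max = hf - φ = hc/λ - φ

First, calculate the photon energy:
E_photon = hc/λ = (6.626×10⁻³⁴ J·s)(3×10⁸ m/s) / (338.6×10⁻⁹ m)
E_photon = 3.6617 eV

Then, the maximum kinetic energy:
KE_max = E_photon - φ = 3.6617 eV - 2.77 eV = 0.8917 eV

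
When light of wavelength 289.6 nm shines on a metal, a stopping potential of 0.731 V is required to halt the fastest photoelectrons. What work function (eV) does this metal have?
3.55 eV

The stopping potential gives the maximum kinetic energy: KE_max = eV_s = 0.731 eV

From Einstein's photoelectric equation: KE_max = hc/λ - φ
Rearranging: φ = hc/λ - KE_max

Calculate photon energy:
E_photon = hc/λ = (6.626×10⁻³⁴ J·s)(3×10⁸ m/s) / (289.6×10⁻⁹ m) = 4.2812 eV

Therefore:
φ = 4.2812 - 0.731 = 3.55 eV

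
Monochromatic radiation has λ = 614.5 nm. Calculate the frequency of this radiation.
4.8786e+14 Hz

Using the wave equation: c = fλ

Solving for frequency:
f = c/λ = (3×10⁸ m/s) / (614.5×10⁻⁹ m)
f = 4.8786e+14 Hz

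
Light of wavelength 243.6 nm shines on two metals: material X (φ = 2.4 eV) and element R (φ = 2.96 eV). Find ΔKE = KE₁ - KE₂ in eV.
0.5600 eV

Using KE_max = hc/λ - φ for each metal:

Photon energy: E = hc/λ = 5.0897 eV

For material X (φ₁ = 2.4 eV):
KE₁ = E - φ₁ = 5.0897 - 2.4 = 2.6897 eV

For element R (φ₂ = 2.96 eV):
KE₂ = E - φ₂ = 5.0897 - 2.96 = 2.1297 eV

Difference:
ΔKE = KE₁ - KE₂ = 2.6897 - 2.1297 = 0.5600 eV

Note: The difference equals the difference in work functions: 2.96 - 2.4 = 0.56 eV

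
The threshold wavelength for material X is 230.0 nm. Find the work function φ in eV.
5.39 eV

At the threshold wavelength, photon energy equals work function:
φ = hc/λ₀

Calculating:
φ = (6.626×10⁻³⁴ J·s)(3×10⁸ m/s) / (230.0×10⁻⁹ m)
φ = 5.39 eV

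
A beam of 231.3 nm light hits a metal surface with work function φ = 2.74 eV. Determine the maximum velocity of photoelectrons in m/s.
9.6007e+05 m/s

First, find the maximum kinetic energy:
E_photon = hc/λ = 5.3603 eV
KE_max = E_photon - φ = 5.3603 - 2.74 = 2.6203 eV

Convert to Joules: KE_max = 2.6203 × 1.602×10⁻¹⁹ J = 4.1982e-19 J

Then use KE = ½mv² to find velocity:
v = √(2·KE/m) = √(2 × 4.1982e-19 J / 9.109e-31 kg)
v = 9.6007e+05 m/s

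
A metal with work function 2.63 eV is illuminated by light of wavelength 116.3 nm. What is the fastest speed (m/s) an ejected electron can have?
1.6807e+06 m/s

First, find the maximum kinetic energy:
E_photon = hc/λ = 10.6607 eV
KE_max = E_photon - φ = 10.6607 - 2.63 = 8.0307 eV

Convert to Joules: KE_max = 8.0307 × 1.602×10⁻¹⁹ J = 1.2867e-18 J

Then use KE = ½mv² to find velocity:
v = √(2·KE/m) = √(2 × 1.2867e-18 J / 9.109e-31 kg)
v = 1.6807e+06 m/s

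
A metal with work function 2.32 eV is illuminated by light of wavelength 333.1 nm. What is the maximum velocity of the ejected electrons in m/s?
7.0230e+05 m/s

First, find the maximum kinetic energy:
E_photon = hc/λ = 3.7221 eV
KE_max = E_photon - φ = 3.7221 - 2.32 = 1.4021 eV

Convert to Joules: KE_max = 1.4021 × 1.602×10⁻¹⁹ J = 2.2465e-19 J

Then use KE = ½mv² to find velocity:
v = √(2·KE/m) = √(2 × 2.2465e-19 J / 9.109e-31 kg)
v = 7.0230e+05 m/s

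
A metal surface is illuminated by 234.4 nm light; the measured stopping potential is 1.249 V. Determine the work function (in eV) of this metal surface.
4.04 eV

The stopping potential gives the maximum kinetic energy: KE_max = eV_s = 1.249 eV

From Einstein's photoelectric equation: KE_max = hc/λ - φ
Rearranging: φ = hc/λ - KE_max

Calculate photon energy:
E_photon = hc/λ = (6.626×10⁻³⁴ J·s)(3×10⁸ m/s) / (234.4×10⁻⁹ m) = 5.2894 eV

Therefore:
φ = 5.2894 - 1.249 = 4.04 eV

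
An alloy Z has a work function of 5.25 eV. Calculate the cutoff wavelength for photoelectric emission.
236.16 nm

The threshold wavelength is when the photon energy equals the work function:
hc/λ₀ = φ

Solving for λ₀:
λ₀ = hc/φ = (6.626×10⁻³⁴ J·s)(3×10⁸ m/s) / (5.25 eV × 1.602×10⁻¹⁹ J/eV)
λ₀ = 236.16 nm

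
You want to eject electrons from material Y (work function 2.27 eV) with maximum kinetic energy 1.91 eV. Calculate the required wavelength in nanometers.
296.61 nm

From Einstein's equation: KE_max = hc/λ - φ

Rearranging for λ:
hc/λ = KE_max + φ
λ = hc/(KE_max + φ)

Required photon energy:
E_photon = KE_max + φ = 1.91 + 2.27 = 4.18 eV

Required wavelength:
λ = hc/E_photon = (6.626×10⁻³⁴)(3×10⁸) / (4.18 × 1.602×10⁻¹⁹)
λ = 296.61 nm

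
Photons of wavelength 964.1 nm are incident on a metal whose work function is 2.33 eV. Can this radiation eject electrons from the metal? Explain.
No

For photoemission, the photon energy must exceed the work function.

Photon energy: E = hc/λ = 1.2860 eV
Work function: φ = 2.33 eV

Since E_photon (1.2860 eV) < φ (2.33 eV), photoemission will NOT occur.
The threshold wavelength is λ₀ = hc/φ = 532.1 nm.
Since 964.1 nm > 532.1 nm, the photons lack sufficient energy.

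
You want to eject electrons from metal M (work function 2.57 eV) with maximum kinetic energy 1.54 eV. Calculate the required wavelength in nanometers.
301.66 nm

From Einstein's equation: KE_max = hc/λ - φ

Rearranging for λ:
hc/λ = KE_max + φ
λ = hc/(KE_max + φ)

Required photon energy:
E_photon = KE_max + φ = 1.54 + 2.57 = 4.11 eV

Required wavelength:
λ = hc/E_photon = (6.626×10⁻³⁴)(3×10⁸) / (4.11 × 1.602×10⁻¹⁹)
λ = 301.66 nm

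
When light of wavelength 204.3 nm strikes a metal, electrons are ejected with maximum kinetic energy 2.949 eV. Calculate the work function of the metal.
3.12 eV

From Einstein's photoelectric equation: KE_max = hf - φ = hc/λ - φ

Rearranging for φ:
φ = hc/λ - KE_max

Calculate photon energy:
E_photon = hc/λ = 6.0687 eV

Therefore:
φ = 6.0687 - 2.949 = 3.12 eV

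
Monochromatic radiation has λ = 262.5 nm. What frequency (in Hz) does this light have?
1.1421e+15 Hz

Using the wave equation: c = fλ

Solving for frequency:
f = c/λ = (3×10⁸ m/s) / (262.5×10⁻⁹ m)
f = 1.1421e+15 Hz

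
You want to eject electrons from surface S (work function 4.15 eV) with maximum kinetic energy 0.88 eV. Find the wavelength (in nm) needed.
246.49 nm

From Einstein's equation: KE_max = hc/λ - φ

Rearranging for λ:
hc/λ = KE_max + φ
λ = hc/(KE_max + φ)

Required photon energy:
E_photon = KE_max + φ = 0.88 + 4.15 = 5.03 eV

Required wavelength:
λ = hc/E_photon = (6.626×10⁻³⁴)(3×10⁸) / (5.03 × 1.602×10⁻¹⁹)
λ = 246.49 nm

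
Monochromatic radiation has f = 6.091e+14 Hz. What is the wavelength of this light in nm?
492.19 nm

Using the wave equation: c = fλ

Solving for wavelength:
λ = c/f = (3×10⁸ m/s) / (6.091e+14 Hz)
λ = 492.19 nm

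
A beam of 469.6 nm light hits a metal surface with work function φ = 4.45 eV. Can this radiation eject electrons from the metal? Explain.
No

For photoemission, the photon energy must exceed the work function.

Photon energy: E = hc/λ = 2.6402 eV
Work function: φ = 4.45 eV

Since E_photon (2.6402 eV) < φ (4.45 eV), photoemission will NOT occur.
The threshold wavelength is λ₀ = hc/φ = 278.6 nm.
Since 469.6 nm > 278.6 nm, the photons lack sufficient energy.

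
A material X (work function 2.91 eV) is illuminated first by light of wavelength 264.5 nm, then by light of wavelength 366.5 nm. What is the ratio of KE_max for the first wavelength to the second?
3.7585

Using Einstein's equation: KE_max = hc/λ - φ

For λ₁ = 264.5 nm:
E₁ = hc/λ₁ = 4.6875 eV
KE₁ = E₁ - φ = 4.6875 - 2.91 = 1.7775 eV

For λ₂ = 366.5 nm:
E₂ = hc/λ₂ = 3.3829 eV
KE₂ = E₂ - φ = 3.3829 - 2.91 = 0.4729 eV

Ratio: KE₁/KE₂ = 1.7775/0.4729 = 3.7585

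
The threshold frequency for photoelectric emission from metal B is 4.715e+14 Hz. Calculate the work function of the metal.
1.95 eV

At the threshold frequency, photon energy equals work function:
φ = hf₀

Calculating:
φ = (6.626×10⁻³⁴ J·s)(4.715e+14 Hz)
φ = 1.95 eV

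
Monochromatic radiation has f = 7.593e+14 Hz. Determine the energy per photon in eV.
3.1402 eV

Using E = hf:

E = hf = (6.626×10⁻³⁴ J·s)(7.593e+14 Hz)
E = 3.1402 eV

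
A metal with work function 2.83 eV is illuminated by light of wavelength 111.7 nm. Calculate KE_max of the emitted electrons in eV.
8.2697 eV

Using Einstein's photoelectric equation: KE_max = hf - φ = hc/λ - φ

First, calculate the photon energy:
E_photon = hc/λ = (6.626×10⁻³⁴ J·s)(3×10⁸ m/s) / (111.7×10⁻⁹ m)
E_photon = 11.0997 eV

Then, the maximum kinetic energy:
KE_max = E_photon - φ = 11.0997 eV - 2.83 eV = 8.2697 eV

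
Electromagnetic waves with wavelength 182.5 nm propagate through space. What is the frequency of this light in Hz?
1.6427e+15 Hz

Using the wave equation: c = fλ

Solving for frequency:
f = c/λ = (3×10⁸ m/s) / (182.5×10⁻⁹ m)
f = 1.6427e+15 Hz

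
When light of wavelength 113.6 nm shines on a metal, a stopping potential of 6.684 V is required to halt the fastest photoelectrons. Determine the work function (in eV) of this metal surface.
4.23 eV

The stopping potential gives the maximum kinetic energy: KE_max = eV_s = 6.684 eV

From Einstein's photoelectric equation: KE_max = hc/λ - φ
Rearranging: φ = hc/λ - KE_max

Calculate photon energy:
E_photon = hc/λ = (6.626×10⁻³⁴ J·s)(3×10⁸ m/s) / (113.6×10⁻⁹ m) = 10.9141 eV

Therefore:
φ = 10.9141 - 6.684 = 4.23 eV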